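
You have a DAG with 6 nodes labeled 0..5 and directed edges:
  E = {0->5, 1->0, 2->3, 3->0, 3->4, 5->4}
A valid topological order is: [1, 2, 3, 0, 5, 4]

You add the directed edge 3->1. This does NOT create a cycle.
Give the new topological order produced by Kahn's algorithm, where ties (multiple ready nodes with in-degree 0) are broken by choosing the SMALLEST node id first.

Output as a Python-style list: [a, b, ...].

Answer: [2, 3, 1, 0, 5, 4]

Derivation:
Old toposort: [1, 2, 3, 0, 5, 4]
Added edge: 3->1
Position of 3 (2) > position of 1 (0). Must reorder: 3 must now come before 1.
Run Kahn's algorithm (break ties by smallest node id):
  initial in-degrees: [2, 1, 0, 1, 2, 1]
  ready (indeg=0): [2]
  pop 2: indeg[3]->0 | ready=[3] | order so far=[2]
  pop 3: indeg[0]->1; indeg[1]->0; indeg[4]->1 | ready=[1] | order so far=[2, 3]
  pop 1: indeg[0]->0 | ready=[0] | order so far=[2, 3, 1]
  pop 0: indeg[5]->0 | ready=[5] | order so far=[2, 3, 1, 0]
  pop 5: indeg[4]->0 | ready=[4] | order so far=[2, 3, 1, 0, 5]
  pop 4: no out-edges | ready=[] | order so far=[2, 3, 1, 0, 5, 4]
  Result: [2, 3, 1, 0, 5, 4]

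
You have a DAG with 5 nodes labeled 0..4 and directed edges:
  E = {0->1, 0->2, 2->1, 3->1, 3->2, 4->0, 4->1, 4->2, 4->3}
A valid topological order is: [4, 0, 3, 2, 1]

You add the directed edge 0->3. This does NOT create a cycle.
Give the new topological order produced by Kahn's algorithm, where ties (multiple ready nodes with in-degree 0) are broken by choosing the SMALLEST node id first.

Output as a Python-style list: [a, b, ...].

Old toposort: [4, 0, 3, 2, 1]
Added edge: 0->3
Position of 0 (1) < position of 3 (2). Old order still valid.
Run Kahn's algorithm (break ties by smallest node id):
  initial in-degrees: [1, 4, 3, 2, 0]
  ready (indeg=0): [4]
  pop 4: indeg[0]->0; indeg[1]->3; indeg[2]->2; indeg[3]->1 | ready=[0] | order so far=[4]
  pop 0: indeg[1]->2; indeg[2]->1; indeg[3]->0 | ready=[3] | order so far=[4, 0]
  pop 3: indeg[1]->1; indeg[2]->0 | ready=[2] | order so far=[4, 0, 3]
  pop 2: indeg[1]->0 | ready=[1] | order so far=[4, 0, 3, 2]
  pop 1: no out-edges | ready=[] | order so far=[4, 0, 3, 2, 1]
  Result: [4, 0, 3, 2, 1]

Answer: [4, 0, 3, 2, 1]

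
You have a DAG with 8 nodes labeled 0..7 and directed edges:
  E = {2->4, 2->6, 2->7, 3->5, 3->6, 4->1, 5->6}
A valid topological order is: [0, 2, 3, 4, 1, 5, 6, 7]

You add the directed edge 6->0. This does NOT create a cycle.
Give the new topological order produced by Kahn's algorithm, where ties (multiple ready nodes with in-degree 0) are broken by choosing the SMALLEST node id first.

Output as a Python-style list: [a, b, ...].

Answer: [2, 3, 4, 1, 5, 6, 0, 7]

Derivation:
Old toposort: [0, 2, 3, 4, 1, 5, 6, 7]
Added edge: 6->0
Position of 6 (6) > position of 0 (0). Must reorder: 6 must now come before 0.
Run Kahn's algorithm (break ties by smallest node id):
  initial in-degrees: [1, 1, 0, 0, 1, 1, 3, 1]
  ready (indeg=0): [2, 3]
  pop 2: indeg[4]->0; indeg[6]->2; indeg[7]->0 | ready=[3, 4, 7] | order so far=[2]
  pop 3: indeg[5]->0; indeg[6]->1 | ready=[4, 5, 7] | order so far=[2, 3]
  pop 4: indeg[1]->0 | ready=[1, 5, 7] | order so far=[2, 3, 4]
  pop 1: no out-edges | ready=[5, 7] | order so far=[2, 3, 4, 1]
  pop 5: indeg[6]->0 | ready=[6, 7] | order so far=[2, 3, 4, 1, 5]
  pop 6: indeg[0]->0 | ready=[0, 7] | order so far=[2, 3, 4, 1, 5, 6]
  pop 0: no out-edges | ready=[7] | order so far=[2, 3, 4, 1, 5, 6, 0]
  pop 7: no out-edges | ready=[] | order so far=[2, 3, 4, 1, 5, 6, 0, 7]
  Result: [2, 3, 4, 1, 5, 6, 0, 7]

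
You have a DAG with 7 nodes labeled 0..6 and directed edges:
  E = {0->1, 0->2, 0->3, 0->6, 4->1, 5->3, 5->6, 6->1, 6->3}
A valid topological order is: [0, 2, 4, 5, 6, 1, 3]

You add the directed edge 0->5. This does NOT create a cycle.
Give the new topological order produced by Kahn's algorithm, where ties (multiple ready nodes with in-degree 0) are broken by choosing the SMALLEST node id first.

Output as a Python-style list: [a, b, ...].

Answer: [0, 2, 4, 5, 6, 1, 3]

Derivation:
Old toposort: [0, 2, 4, 5, 6, 1, 3]
Added edge: 0->5
Position of 0 (0) < position of 5 (3). Old order still valid.
Run Kahn's algorithm (break ties by smallest node id):
  initial in-degrees: [0, 3, 1, 3, 0, 1, 2]
  ready (indeg=0): [0, 4]
  pop 0: indeg[1]->2; indeg[2]->0; indeg[3]->2; indeg[5]->0; indeg[6]->1 | ready=[2, 4, 5] | order so far=[0]
  pop 2: no out-edges | ready=[4, 5] | order so far=[0, 2]
  pop 4: indeg[1]->1 | ready=[5] | order so far=[0, 2, 4]
  pop 5: indeg[3]->1; indeg[6]->0 | ready=[6] | order so far=[0, 2, 4, 5]
  pop 6: indeg[1]->0; indeg[3]->0 | ready=[1, 3] | order so far=[0, 2, 4, 5, 6]
  pop 1: no out-edges | ready=[3] | order so far=[0, 2, 4, 5, 6, 1]
  pop 3: no out-edges | ready=[] | order so far=[0, 2, 4, 5, 6, 1, 3]
  Result: [0, 2, 4, 5, 6, 1, 3]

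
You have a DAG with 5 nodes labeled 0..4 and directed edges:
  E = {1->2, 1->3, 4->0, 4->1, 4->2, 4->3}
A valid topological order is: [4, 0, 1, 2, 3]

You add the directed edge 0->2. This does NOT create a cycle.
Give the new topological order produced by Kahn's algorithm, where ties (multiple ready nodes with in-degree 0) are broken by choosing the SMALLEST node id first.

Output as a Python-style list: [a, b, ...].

Answer: [4, 0, 1, 2, 3]

Derivation:
Old toposort: [4, 0, 1, 2, 3]
Added edge: 0->2
Position of 0 (1) < position of 2 (3). Old order still valid.
Run Kahn's algorithm (break ties by smallest node id):
  initial in-degrees: [1, 1, 3, 2, 0]
  ready (indeg=0): [4]
  pop 4: indeg[0]->0; indeg[1]->0; indeg[2]->2; indeg[3]->1 | ready=[0, 1] | order so far=[4]
  pop 0: indeg[2]->1 | ready=[1] | order so far=[4, 0]
  pop 1: indeg[2]->0; indeg[3]->0 | ready=[2, 3] | order so far=[4, 0, 1]
  pop 2: no out-edges | ready=[3] | order so far=[4, 0, 1, 2]
  pop 3: no out-edges | ready=[] | order so far=[4, 0, 1, 2, 3]
  Result: [4, 0, 1, 2, 3]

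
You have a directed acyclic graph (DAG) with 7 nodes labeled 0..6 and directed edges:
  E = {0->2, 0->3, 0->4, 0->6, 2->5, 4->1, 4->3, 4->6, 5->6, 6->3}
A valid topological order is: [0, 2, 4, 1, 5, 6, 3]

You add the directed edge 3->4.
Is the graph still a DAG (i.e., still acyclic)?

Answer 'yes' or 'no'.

Answer: no

Derivation:
Given toposort: [0, 2, 4, 1, 5, 6, 3]
Position of 3: index 6; position of 4: index 2
New edge 3->4: backward (u after v in old order)
Backward edge: old toposort is now invalid. Check if this creates a cycle.
Does 4 already reach 3? Reachable from 4: [1, 3, 4, 6]. YES -> cycle!
Still a DAG? no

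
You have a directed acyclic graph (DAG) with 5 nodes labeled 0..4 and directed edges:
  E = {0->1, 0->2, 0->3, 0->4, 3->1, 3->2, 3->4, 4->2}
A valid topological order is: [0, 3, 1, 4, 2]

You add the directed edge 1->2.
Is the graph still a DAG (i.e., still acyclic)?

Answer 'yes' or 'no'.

Given toposort: [0, 3, 1, 4, 2]
Position of 1: index 2; position of 2: index 4
New edge 1->2: forward
Forward edge: respects the existing order. Still a DAG, same toposort still valid.
Still a DAG? yes

Answer: yes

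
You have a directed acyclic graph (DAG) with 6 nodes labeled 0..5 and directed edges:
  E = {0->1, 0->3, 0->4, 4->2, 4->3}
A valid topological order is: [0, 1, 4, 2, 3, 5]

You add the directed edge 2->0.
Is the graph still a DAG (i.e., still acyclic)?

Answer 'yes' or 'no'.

Answer: no

Derivation:
Given toposort: [0, 1, 4, 2, 3, 5]
Position of 2: index 3; position of 0: index 0
New edge 2->0: backward (u after v in old order)
Backward edge: old toposort is now invalid. Check if this creates a cycle.
Does 0 already reach 2? Reachable from 0: [0, 1, 2, 3, 4]. YES -> cycle!
Still a DAG? no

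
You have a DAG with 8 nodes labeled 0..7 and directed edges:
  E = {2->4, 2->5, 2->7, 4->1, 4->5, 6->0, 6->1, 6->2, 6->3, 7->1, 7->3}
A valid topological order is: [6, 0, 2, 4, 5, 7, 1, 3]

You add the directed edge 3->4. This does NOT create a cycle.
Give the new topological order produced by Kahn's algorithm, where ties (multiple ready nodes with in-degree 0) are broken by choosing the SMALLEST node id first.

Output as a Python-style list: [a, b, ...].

Old toposort: [6, 0, 2, 4, 5, 7, 1, 3]
Added edge: 3->4
Position of 3 (7) > position of 4 (3). Must reorder: 3 must now come before 4.
Run Kahn's algorithm (break ties by smallest node id):
  initial in-degrees: [1, 3, 1, 2, 2, 2, 0, 1]
  ready (indeg=0): [6]
  pop 6: indeg[0]->0; indeg[1]->2; indeg[2]->0; indeg[3]->1 | ready=[0, 2] | order so far=[6]
  pop 0: no out-edges | ready=[2] | order so far=[6, 0]
  pop 2: indeg[4]->1; indeg[5]->1; indeg[7]->0 | ready=[7] | order so far=[6, 0, 2]
  pop 7: indeg[1]->1; indeg[3]->0 | ready=[3] | order so far=[6, 0, 2, 7]
  pop 3: indeg[4]->0 | ready=[4] | order so far=[6, 0, 2, 7, 3]
  pop 4: indeg[1]->0; indeg[5]->0 | ready=[1, 5] | order so far=[6, 0, 2, 7, 3, 4]
  pop 1: no out-edges | ready=[5] | order so far=[6, 0, 2, 7, 3, 4, 1]
  pop 5: no out-edges | ready=[] | order so far=[6, 0, 2, 7, 3, 4, 1, 5]
  Result: [6, 0, 2, 7, 3, 4, 1, 5]

Answer: [6, 0, 2, 7, 3, 4, 1, 5]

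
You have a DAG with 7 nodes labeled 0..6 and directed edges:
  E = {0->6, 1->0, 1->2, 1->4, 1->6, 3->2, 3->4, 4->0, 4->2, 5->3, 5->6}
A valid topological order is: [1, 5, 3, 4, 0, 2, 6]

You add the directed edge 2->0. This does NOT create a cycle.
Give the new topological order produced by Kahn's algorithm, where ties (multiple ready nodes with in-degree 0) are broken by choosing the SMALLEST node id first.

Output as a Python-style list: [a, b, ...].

Answer: [1, 5, 3, 4, 2, 0, 6]

Derivation:
Old toposort: [1, 5, 3, 4, 0, 2, 6]
Added edge: 2->0
Position of 2 (5) > position of 0 (4). Must reorder: 2 must now come before 0.
Run Kahn's algorithm (break ties by smallest node id):
  initial in-degrees: [3, 0, 3, 1, 2, 0, 3]
  ready (indeg=0): [1, 5]
  pop 1: indeg[0]->2; indeg[2]->2; indeg[4]->1; indeg[6]->2 | ready=[5] | order so far=[1]
  pop 5: indeg[3]->0; indeg[6]->1 | ready=[3] | order so far=[1, 5]
  pop 3: indeg[2]->1; indeg[4]->0 | ready=[4] | order so far=[1, 5, 3]
  pop 4: indeg[0]->1; indeg[2]->0 | ready=[2] | order so far=[1, 5, 3, 4]
  pop 2: indeg[0]->0 | ready=[0] | order so far=[1, 5, 3, 4, 2]
  pop 0: indeg[6]->0 | ready=[6] | order so far=[1, 5, 3, 4, 2, 0]
  pop 6: no out-edges | ready=[] | order so far=[1, 5, 3, 4, 2, 0, 6]
  Result: [1, 5, 3, 4, 2, 0, 6]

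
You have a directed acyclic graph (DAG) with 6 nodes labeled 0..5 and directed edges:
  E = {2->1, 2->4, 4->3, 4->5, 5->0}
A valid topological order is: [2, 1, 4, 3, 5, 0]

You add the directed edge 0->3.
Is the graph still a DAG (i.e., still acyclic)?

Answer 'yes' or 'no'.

Answer: yes

Derivation:
Given toposort: [2, 1, 4, 3, 5, 0]
Position of 0: index 5; position of 3: index 3
New edge 0->3: backward (u after v in old order)
Backward edge: old toposort is now invalid. Check if this creates a cycle.
Does 3 already reach 0? Reachable from 3: [3]. NO -> still a DAG (reorder needed).
Still a DAG? yes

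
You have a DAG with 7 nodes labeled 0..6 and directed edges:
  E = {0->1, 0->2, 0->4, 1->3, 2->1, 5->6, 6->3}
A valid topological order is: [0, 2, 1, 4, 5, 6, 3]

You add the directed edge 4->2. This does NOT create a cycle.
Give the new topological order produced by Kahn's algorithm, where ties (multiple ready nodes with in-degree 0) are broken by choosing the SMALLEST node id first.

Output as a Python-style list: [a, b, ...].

Old toposort: [0, 2, 1, 4, 5, 6, 3]
Added edge: 4->2
Position of 4 (3) > position of 2 (1). Must reorder: 4 must now come before 2.
Run Kahn's algorithm (break ties by smallest node id):
  initial in-degrees: [0, 2, 2, 2, 1, 0, 1]
  ready (indeg=0): [0, 5]
  pop 0: indeg[1]->1; indeg[2]->1; indeg[4]->0 | ready=[4, 5] | order so far=[0]
  pop 4: indeg[2]->0 | ready=[2, 5] | order so far=[0, 4]
  pop 2: indeg[1]->0 | ready=[1, 5] | order so far=[0, 4, 2]
  pop 1: indeg[3]->1 | ready=[5] | order so far=[0, 4, 2, 1]
  pop 5: indeg[6]->0 | ready=[6] | order so far=[0, 4, 2, 1, 5]
  pop 6: indeg[3]->0 | ready=[3] | order so far=[0, 4, 2, 1, 5, 6]
  pop 3: no out-edges | ready=[] | order so far=[0, 4, 2, 1, 5, 6, 3]
  Result: [0, 4, 2, 1, 5, 6, 3]

Answer: [0, 4, 2, 1, 5, 6, 3]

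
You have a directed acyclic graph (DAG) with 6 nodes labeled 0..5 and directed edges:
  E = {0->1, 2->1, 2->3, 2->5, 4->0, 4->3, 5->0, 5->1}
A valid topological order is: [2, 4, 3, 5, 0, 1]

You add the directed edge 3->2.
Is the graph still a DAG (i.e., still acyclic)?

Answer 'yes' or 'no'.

Answer: no

Derivation:
Given toposort: [2, 4, 3, 5, 0, 1]
Position of 3: index 2; position of 2: index 0
New edge 3->2: backward (u after v in old order)
Backward edge: old toposort is now invalid. Check if this creates a cycle.
Does 2 already reach 3? Reachable from 2: [0, 1, 2, 3, 5]. YES -> cycle!
Still a DAG? no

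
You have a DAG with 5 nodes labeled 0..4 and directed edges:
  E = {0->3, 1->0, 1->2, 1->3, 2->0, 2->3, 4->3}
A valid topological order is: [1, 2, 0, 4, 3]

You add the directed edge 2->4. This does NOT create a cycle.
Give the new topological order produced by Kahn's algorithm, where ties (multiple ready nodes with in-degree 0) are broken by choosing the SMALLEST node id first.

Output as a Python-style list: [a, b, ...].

Answer: [1, 2, 0, 4, 3]

Derivation:
Old toposort: [1, 2, 0, 4, 3]
Added edge: 2->4
Position of 2 (1) < position of 4 (3). Old order still valid.
Run Kahn's algorithm (break ties by smallest node id):
  initial in-degrees: [2, 0, 1, 4, 1]
  ready (indeg=0): [1]
  pop 1: indeg[0]->1; indeg[2]->0; indeg[3]->3 | ready=[2] | order so far=[1]
  pop 2: indeg[0]->0; indeg[3]->2; indeg[4]->0 | ready=[0, 4] | order so far=[1, 2]
  pop 0: indeg[3]->1 | ready=[4] | order so far=[1, 2, 0]
  pop 4: indeg[3]->0 | ready=[3] | order so far=[1, 2, 0, 4]
  pop 3: no out-edges | ready=[] | order so far=[1, 2, 0, 4, 3]
  Result: [1, 2, 0, 4, 3]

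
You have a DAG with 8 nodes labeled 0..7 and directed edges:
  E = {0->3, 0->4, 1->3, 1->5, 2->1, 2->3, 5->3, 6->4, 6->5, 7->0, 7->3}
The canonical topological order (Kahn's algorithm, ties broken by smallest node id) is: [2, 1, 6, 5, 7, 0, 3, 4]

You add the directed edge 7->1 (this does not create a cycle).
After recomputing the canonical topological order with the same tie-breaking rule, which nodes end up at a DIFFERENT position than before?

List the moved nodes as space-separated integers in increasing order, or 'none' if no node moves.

Answer: 0 1 3 4 5 6 7

Derivation:
Old toposort: [2, 1, 6, 5, 7, 0, 3, 4]
Added edge 7->1
Recompute Kahn (smallest-id tiebreak):
  initial in-degrees: [1, 2, 0, 5, 2, 2, 0, 0]
  ready (indeg=0): [2, 6, 7]
  pop 2: indeg[1]->1; indeg[3]->4 | ready=[6, 7] | order so far=[2]
  pop 6: indeg[4]->1; indeg[5]->1 | ready=[7] | order so far=[2, 6]
  pop 7: indeg[0]->0; indeg[1]->0; indeg[3]->3 | ready=[0, 1] | order so far=[2, 6, 7]
  pop 0: indeg[3]->2; indeg[4]->0 | ready=[1, 4] | order so far=[2, 6, 7, 0]
  pop 1: indeg[3]->1; indeg[5]->0 | ready=[4, 5] | order so far=[2, 6, 7, 0, 1]
  pop 4: no out-edges | ready=[5] | order so far=[2, 6, 7, 0, 1, 4]
  pop 5: indeg[3]->0 | ready=[3] | order so far=[2, 6, 7, 0, 1, 4, 5]
  pop 3: no out-edges | ready=[] | order so far=[2, 6, 7, 0, 1, 4, 5, 3]
New canonical toposort: [2, 6, 7, 0, 1, 4, 5, 3]
Compare positions:
  Node 0: index 5 -> 3 (moved)
  Node 1: index 1 -> 4 (moved)
  Node 2: index 0 -> 0 (same)
  Node 3: index 6 -> 7 (moved)
  Node 4: index 7 -> 5 (moved)
  Node 5: index 3 -> 6 (moved)
  Node 6: index 2 -> 1 (moved)
  Node 7: index 4 -> 2 (moved)
Nodes that changed position: 0 1 3 4 5 6 7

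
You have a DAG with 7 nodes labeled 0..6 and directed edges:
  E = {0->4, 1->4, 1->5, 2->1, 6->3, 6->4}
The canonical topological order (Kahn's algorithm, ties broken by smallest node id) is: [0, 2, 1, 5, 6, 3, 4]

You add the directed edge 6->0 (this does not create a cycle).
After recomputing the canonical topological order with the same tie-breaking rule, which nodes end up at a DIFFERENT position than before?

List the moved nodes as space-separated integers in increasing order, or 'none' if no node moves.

Answer: 0 1 2 5 6

Derivation:
Old toposort: [0, 2, 1, 5, 6, 3, 4]
Added edge 6->0
Recompute Kahn (smallest-id tiebreak):
  initial in-degrees: [1, 1, 0, 1, 3, 1, 0]
  ready (indeg=0): [2, 6]
  pop 2: indeg[1]->0 | ready=[1, 6] | order so far=[2]
  pop 1: indeg[4]->2; indeg[5]->0 | ready=[5, 6] | order so far=[2, 1]
  pop 5: no out-edges | ready=[6] | order so far=[2, 1, 5]
  pop 6: indeg[0]->0; indeg[3]->0; indeg[4]->1 | ready=[0, 3] | order so far=[2, 1, 5, 6]
  pop 0: indeg[4]->0 | ready=[3, 4] | order so far=[2, 1, 5, 6, 0]
  pop 3: no out-edges | ready=[4] | order so far=[2, 1, 5, 6, 0, 3]
  pop 4: no out-edges | ready=[] | order so far=[2, 1, 5, 6, 0, 3, 4]
New canonical toposort: [2, 1, 5, 6, 0, 3, 4]
Compare positions:
  Node 0: index 0 -> 4 (moved)
  Node 1: index 2 -> 1 (moved)
  Node 2: index 1 -> 0 (moved)
  Node 3: index 5 -> 5 (same)
  Node 4: index 6 -> 6 (same)
  Node 5: index 3 -> 2 (moved)
  Node 6: index 4 -> 3 (moved)
Nodes that changed position: 0 1 2 5 6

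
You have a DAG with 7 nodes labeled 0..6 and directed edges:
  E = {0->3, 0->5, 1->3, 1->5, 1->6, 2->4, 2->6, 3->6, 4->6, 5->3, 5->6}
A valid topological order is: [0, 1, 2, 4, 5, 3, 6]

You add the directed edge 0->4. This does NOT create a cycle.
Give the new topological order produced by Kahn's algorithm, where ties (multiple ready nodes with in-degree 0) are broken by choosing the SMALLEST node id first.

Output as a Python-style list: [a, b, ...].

Old toposort: [0, 1, 2, 4, 5, 3, 6]
Added edge: 0->4
Position of 0 (0) < position of 4 (3). Old order still valid.
Run Kahn's algorithm (break ties by smallest node id):
  initial in-degrees: [0, 0, 0, 3, 2, 2, 5]
  ready (indeg=0): [0, 1, 2]
  pop 0: indeg[3]->2; indeg[4]->1; indeg[5]->1 | ready=[1, 2] | order so far=[0]
  pop 1: indeg[3]->1; indeg[5]->0; indeg[6]->4 | ready=[2, 5] | order so far=[0, 1]
  pop 2: indeg[4]->0; indeg[6]->3 | ready=[4, 5] | order so far=[0, 1, 2]
  pop 4: indeg[6]->2 | ready=[5] | order so far=[0, 1, 2, 4]
  pop 5: indeg[3]->0; indeg[6]->1 | ready=[3] | order so far=[0, 1, 2, 4, 5]
  pop 3: indeg[6]->0 | ready=[6] | order so far=[0, 1, 2, 4, 5, 3]
  pop 6: no out-edges | ready=[] | order so far=[0, 1, 2, 4, 5, 3, 6]
  Result: [0, 1, 2, 4, 5, 3, 6]

Answer: [0, 1, 2, 4, 5, 3, 6]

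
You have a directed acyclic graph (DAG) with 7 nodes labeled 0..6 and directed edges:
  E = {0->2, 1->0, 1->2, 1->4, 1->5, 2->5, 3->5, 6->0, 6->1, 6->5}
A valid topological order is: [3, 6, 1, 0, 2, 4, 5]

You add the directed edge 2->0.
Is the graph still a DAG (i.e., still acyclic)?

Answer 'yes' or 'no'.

Given toposort: [3, 6, 1, 0, 2, 4, 5]
Position of 2: index 4; position of 0: index 3
New edge 2->0: backward (u after v in old order)
Backward edge: old toposort is now invalid. Check if this creates a cycle.
Does 0 already reach 2? Reachable from 0: [0, 2, 5]. YES -> cycle!
Still a DAG? no

Answer: no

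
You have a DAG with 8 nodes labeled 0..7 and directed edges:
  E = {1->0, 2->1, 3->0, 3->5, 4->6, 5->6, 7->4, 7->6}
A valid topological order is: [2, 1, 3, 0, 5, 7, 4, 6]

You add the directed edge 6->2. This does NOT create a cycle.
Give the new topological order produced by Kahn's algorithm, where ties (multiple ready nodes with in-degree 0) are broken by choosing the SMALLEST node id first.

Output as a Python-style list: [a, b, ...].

Old toposort: [2, 1, 3, 0, 5, 7, 4, 6]
Added edge: 6->2
Position of 6 (7) > position of 2 (0). Must reorder: 6 must now come before 2.
Run Kahn's algorithm (break ties by smallest node id):
  initial in-degrees: [2, 1, 1, 0, 1, 1, 3, 0]
  ready (indeg=0): [3, 7]
  pop 3: indeg[0]->1; indeg[5]->0 | ready=[5, 7] | order so far=[3]
  pop 5: indeg[6]->2 | ready=[7] | order so far=[3, 5]
  pop 7: indeg[4]->0; indeg[6]->1 | ready=[4] | order so far=[3, 5, 7]
  pop 4: indeg[6]->0 | ready=[6] | order so far=[3, 5, 7, 4]
  pop 6: indeg[2]->0 | ready=[2] | order so far=[3, 5, 7, 4, 6]
  pop 2: indeg[1]->0 | ready=[1] | order so far=[3, 5, 7, 4, 6, 2]
  pop 1: indeg[0]->0 | ready=[0] | order so far=[3, 5, 7, 4, 6, 2, 1]
  pop 0: no out-edges | ready=[] | order so far=[3, 5, 7, 4, 6, 2, 1, 0]
  Result: [3, 5, 7, 4, 6, 2, 1, 0]

Answer: [3, 5, 7, 4, 6, 2, 1, 0]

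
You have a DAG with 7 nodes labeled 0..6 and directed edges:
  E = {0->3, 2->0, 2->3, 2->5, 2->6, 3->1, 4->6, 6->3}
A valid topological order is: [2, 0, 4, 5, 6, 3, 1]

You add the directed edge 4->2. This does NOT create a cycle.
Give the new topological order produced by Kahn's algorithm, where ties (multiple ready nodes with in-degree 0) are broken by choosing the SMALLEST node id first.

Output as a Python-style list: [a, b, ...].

Old toposort: [2, 0, 4, 5, 6, 3, 1]
Added edge: 4->2
Position of 4 (2) > position of 2 (0). Must reorder: 4 must now come before 2.
Run Kahn's algorithm (break ties by smallest node id):
  initial in-degrees: [1, 1, 1, 3, 0, 1, 2]
  ready (indeg=0): [4]
  pop 4: indeg[2]->0; indeg[6]->1 | ready=[2] | order so far=[4]
  pop 2: indeg[0]->0; indeg[3]->2; indeg[5]->0; indeg[6]->0 | ready=[0, 5, 6] | order so far=[4, 2]
  pop 0: indeg[3]->1 | ready=[5, 6] | order so far=[4, 2, 0]
  pop 5: no out-edges | ready=[6] | order so far=[4, 2, 0, 5]
  pop 6: indeg[3]->0 | ready=[3] | order so far=[4, 2, 0, 5, 6]
  pop 3: indeg[1]->0 | ready=[1] | order so far=[4, 2, 0, 5, 6, 3]
  pop 1: no out-edges | ready=[] | order so far=[4, 2, 0, 5, 6, 3, 1]
  Result: [4, 2, 0, 5, 6, 3, 1]

Answer: [4, 2, 0, 5, 6, 3, 1]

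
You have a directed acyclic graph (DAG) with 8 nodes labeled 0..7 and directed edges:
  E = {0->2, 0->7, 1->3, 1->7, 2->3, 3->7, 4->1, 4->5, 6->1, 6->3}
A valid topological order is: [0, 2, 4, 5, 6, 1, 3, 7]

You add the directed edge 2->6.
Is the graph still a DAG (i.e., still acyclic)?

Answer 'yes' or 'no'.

Given toposort: [0, 2, 4, 5, 6, 1, 3, 7]
Position of 2: index 1; position of 6: index 4
New edge 2->6: forward
Forward edge: respects the existing order. Still a DAG, same toposort still valid.
Still a DAG? yes

Answer: yes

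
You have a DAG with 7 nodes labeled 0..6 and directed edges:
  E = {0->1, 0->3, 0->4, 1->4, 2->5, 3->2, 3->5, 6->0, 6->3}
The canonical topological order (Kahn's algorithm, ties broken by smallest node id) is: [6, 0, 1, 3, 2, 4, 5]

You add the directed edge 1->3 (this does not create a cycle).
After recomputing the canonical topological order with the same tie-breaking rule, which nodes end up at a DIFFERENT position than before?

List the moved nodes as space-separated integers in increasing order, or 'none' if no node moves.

Answer: none

Derivation:
Old toposort: [6, 0, 1, 3, 2, 4, 5]
Added edge 1->3
Recompute Kahn (smallest-id tiebreak):
  initial in-degrees: [1, 1, 1, 3, 2, 2, 0]
  ready (indeg=0): [6]
  pop 6: indeg[0]->0; indeg[3]->2 | ready=[0] | order so far=[6]
  pop 0: indeg[1]->0; indeg[3]->1; indeg[4]->1 | ready=[1] | order so far=[6, 0]
  pop 1: indeg[3]->0; indeg[4]->0 | ready=[3, 4] | order so far=[6, 0, 1]
  pop 3: indeg[2]->0; indeg[5]->1 | ready=[2, 4] | order so far=[6, 0, 1, 3]
  pop 2: indeg[5]->0 | ready=[4, 5] | order so far=[6, 0, 1, 3, 2]
  pop 4: no out-edges | ready=[5] | order so far=[6, 0, 1, 3, 2, 4]
  pop 5: no out-edges | ready=[] | order so far=[6, 0, 1, 3, 2, 4, 5]
New canonical toposort: [6, 0, 1, 3, 2, 4, 5]
Compare positions:
  Node 0: index 1 -> 1 (same)
  Node 1: index 2 -> 2 (same)
  Node 2: index 4 -> 4 (same)
  Node 3: index 3 -> 3 (same)
  Node 4: index 5 -> 5 (same)
  Node 5: index 6 -> 6 (same)
  Node 6: index 0 -> 0 (same)
Nodes that changed position: none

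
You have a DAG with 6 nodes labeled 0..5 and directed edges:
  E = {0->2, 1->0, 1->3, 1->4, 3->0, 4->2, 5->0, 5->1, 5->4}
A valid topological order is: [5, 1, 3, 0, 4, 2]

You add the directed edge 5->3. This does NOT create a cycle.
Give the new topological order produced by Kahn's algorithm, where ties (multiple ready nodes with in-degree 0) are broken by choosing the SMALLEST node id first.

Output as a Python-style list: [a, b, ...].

Answer: [5, 1, 3, 0, 4, 2]

Derivation:
Old toposort: [5, 1, 3, 0, 4, 2]
Added edge: 5->3
Position of 5 (0) < position of 3 (2). Old order still valid.
Run Kahn's algorithm (break ties by smallest node id):
  initial in-degrees: [3, 1, 2, 2, 2, 0]
  ready (indeg=0): [5]
  pop 5: indeg[0]->2; indeg[1]->0; indeg[3]->1; indeg[4]->1 | ready=[1] | order so far=[5]
  pop 1: indeg[0]->1; indeg[3]->0; indeg[4]->0 | ready=[3, 4] | order so far=[5, 1]
  pop 3: indeg[0]->0 | ready=[0, 4] | order so far=[5, 1, 3]
  pop 0: indeg[2]->1 | ready=[4] | order so far=[5, 1, 3, 0]
  pop 4: indeg[2]->0 | ready=[2] | order so far=[5, 1, 3, 0, 4]
  pop 2: no out-edges | ready=[] | order so far=[5, 1, 3, 0, 4, 2]
  Result: [5, 1, 3, 0, 4, 2]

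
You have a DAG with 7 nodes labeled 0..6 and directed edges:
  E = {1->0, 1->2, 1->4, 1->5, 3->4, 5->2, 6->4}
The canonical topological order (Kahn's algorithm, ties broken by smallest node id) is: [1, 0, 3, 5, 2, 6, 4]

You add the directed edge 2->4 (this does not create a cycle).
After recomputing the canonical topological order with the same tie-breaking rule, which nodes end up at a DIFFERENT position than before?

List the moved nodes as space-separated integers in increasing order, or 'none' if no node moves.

Answer: none

Derivation:
Old toposort: [1, 0, 3, 5, 2, 6, 4]
Added edge 2->4
Recompute Kahn (smallest-id tiebreak):
  initial in-degrees: [1, 0, 2, 0, 4, 1, 0]
  ready (indeg=0): [1, 3, 6]
  pop 1: indeg[0]->0; indeg[2]->1; indeg[4]->3; indeg[5]->0 | ready=[0, 3, 5, 6] | order so far=[1]
  pop 0: no out-edges | ready=[3, 5, 6] | order so far=[1, 0]
  pop 3: indeg[4]->2 | ready=[5, 6] | order so far=[1, 0, 3]
  pop 5: indeg[2]->0 | ready=[2, 6] | order so far=[1, 0, 3, 5]
  pop 2: indeg[4]->1 | ready=[6] | order so far=[1, 0, 3, 5, 2]
  pop 6: indeg[4]->0 | ready=[4] | order so far=[1, 0, 3, 5, 2, 6]
  pop 4: no out-edges | ready=[] | order so far=[1, 0, 3, 5, 2, 6, 4]
New canonical toposort: [1, 0, 3, 5, 2, 6, 4]
Compare positions:
  Node 0: index 1 -> 1 (same)
  Node 1: index 0 -> 0 (same)
  Node 2: index 4 -> 4 (same)
  Node 3: index 2 -> 2 (same)
  Node 4: index 6 -> 6 (same)
  Node 5: index 3 -> 3 (same)
  Node 6: index 5 -> 5 (same)
Nodes that changed position: none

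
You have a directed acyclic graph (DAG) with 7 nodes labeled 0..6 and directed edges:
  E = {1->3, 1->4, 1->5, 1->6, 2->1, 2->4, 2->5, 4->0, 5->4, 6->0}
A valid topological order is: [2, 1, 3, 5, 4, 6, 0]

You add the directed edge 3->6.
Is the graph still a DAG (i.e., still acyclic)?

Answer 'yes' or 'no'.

Answer: yes

Derivation:
Given toposort: [2, 1, 3, 5, 4, 6, 0]
Position of 3: index 2; position of 6: index 5
New edge 3->6: forward
Forward edge: respects the existing order. Still a DAG, same toposort still valid.
Still a DAG? yes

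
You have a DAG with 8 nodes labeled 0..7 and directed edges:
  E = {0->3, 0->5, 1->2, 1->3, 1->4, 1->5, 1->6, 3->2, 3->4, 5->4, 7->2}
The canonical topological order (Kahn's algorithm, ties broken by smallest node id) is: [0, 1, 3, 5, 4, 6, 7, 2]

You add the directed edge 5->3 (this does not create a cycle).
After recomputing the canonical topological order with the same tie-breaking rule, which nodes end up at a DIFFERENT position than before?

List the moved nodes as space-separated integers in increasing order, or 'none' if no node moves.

Old toposort: [0, 1, 3, 5, 4, 6, 7, 2]
Added edge 5->3
Recompute Kahn (smallest-id tiebreak):
  initial in-degrees: [0, 0, 3, 3, 3, 2, 1, 0]
  ready (indeg=0): [0, 1, 7]
  pop 0: indeg[3]->2; indeg[5]->1 | ready=[1, 7] | order so far=[0]
  pop 1: indeg[2]->2; indeg[3]->1; indeg[4]->2; indeg[5]->0; indeg[6]->0 | ready=[5, 6, 7] | order so far=[0, 1]
  pop 5: indeg[3]->0; indeg[4]->1 | ready=[3, 6, 7] | order so far=[0, 1, 5]
  pop 3: indeg[2]->1; indeg[4]->0 | ready=[4, 6, 7] | order so far=[0, 1, 5, 3]
  pop 4: no out-edges | ready=[6, 7] | order so far=[0, 1, 5, 3, 4]
  pop 6: no out-edges | ready=[7] | order so far=[0, 1, 5, 3, 4, 6]
  pop 7: indeg[2]->0 | ready=[2] | order so far=[0, 1, 5, 3, 4, 6, 7]
  pop 2: no out-edges | ready=[] | order so far=[0, 1, 5, 3, 4, 6, 7, 2]
New canonical toposort: [0, 1, 5, 3, 4, 6, 7, 2]
Compare positions:
  Node 0: index 0 -> 0 (same)
  Node 1: index 1 -> 1 (same)
  Node 2: index 7 -> 7 (same)
  Node 3: index 2 -> 3 (moved)
  Node 4: index 4 -> 4 (same)
  Node 5: index 3 -> 2 (moved)
  Node 6: index 5 -> 5 (same)
  Node 7: index 6 -> 6 (same)
Nodes that changed position: 3 5

Answer: 3 5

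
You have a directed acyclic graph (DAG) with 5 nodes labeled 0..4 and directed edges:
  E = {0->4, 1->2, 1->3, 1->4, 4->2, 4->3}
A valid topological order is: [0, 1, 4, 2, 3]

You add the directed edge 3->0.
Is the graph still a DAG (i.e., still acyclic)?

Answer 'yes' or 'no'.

Answer: no

Derivation:
Given toposort: [0, 1, 4, 2, 3]
Position of 3: index 4; position of 0: index 0
New edge 3->0: backward (u after v in old order)
Backward edge: old toposort is now invalid. Check if this creates a cycle.
Does 0 already reach 3? Reachable from 0: [0, 2, 3, 4]. YES -> cycle!
Still a DAG? no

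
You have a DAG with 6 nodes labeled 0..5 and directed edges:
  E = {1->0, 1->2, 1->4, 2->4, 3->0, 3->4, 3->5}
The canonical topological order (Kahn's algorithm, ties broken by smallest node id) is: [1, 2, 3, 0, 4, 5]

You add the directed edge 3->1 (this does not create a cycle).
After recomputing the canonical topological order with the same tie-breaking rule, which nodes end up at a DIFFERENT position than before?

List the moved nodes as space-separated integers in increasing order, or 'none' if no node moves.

Answer: 0 1 2 3

Derivation:
Old toposort: [1, 2, 3, 0, 4, 5]
Added edge 3->1
Recompute Kahn (smallest-id tiebreak):
  initial in-degrees: [2, 1, 1, 0, 3, 1]
  ready (indeg=0): [3]
  pop 3: indeg[0]->1; indeg[1]->0; indeg[4]->2; indeg[5]->0 | ready=[1, 5] | order so far=[3]
  pop 1: indeg[0]->0; indeg[2]->0; indeg[4]->1 | ready=[0, 2, 5] | order so far=[3, 1]
  pop 0: no out-edges | ready=[2, 5] | order so far=[3, 1, 0]
  pop 2: indeg[4]->0 | ready=[4, 5] | order so far=[3, 1, 0, 2]
  pop 4: no out-edges | ready=[5] | order so far=[3, 1, 0, 2, 4]
  pop 5: no out-edges | ready=[] | order so far=[3, 1, 0, 2, 4, 5]
New canonical toposort: [3, 1, 0, 2, 4, 5]
Compare positions:
  Node 0: index 3 -> 2 (moved)
  Node 1: index 0 -> 1 (moved)
  Node 2: index 1 -> 3 (moved)
  Node 3: index 2 -> 0 (moved)
  Node 4: index 4 -> 4 (same)
  Node 5: index 5 -> 5 (same)
Nodes that changed position: 0 1 2 3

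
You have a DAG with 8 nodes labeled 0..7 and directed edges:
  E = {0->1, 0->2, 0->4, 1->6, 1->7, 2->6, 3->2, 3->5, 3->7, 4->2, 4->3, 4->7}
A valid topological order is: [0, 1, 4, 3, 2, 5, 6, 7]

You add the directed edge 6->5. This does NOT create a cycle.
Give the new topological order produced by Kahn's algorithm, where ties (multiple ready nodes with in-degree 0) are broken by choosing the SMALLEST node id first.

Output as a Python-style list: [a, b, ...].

Answer: [0, 1, 4, 3, 2, 6, 5, 7]

Derivation:
Old toposort: [0, 1, 4, 3, 2, 5, 6, 7]
Added edge: 6->5
Position of 6 (6) > position of 5 (5). Must reorder: 6 must now come before 5.
Run Kahn's algorithm (break ties by smallest node id):
  initial in-degrees: [0, 1, 3, 1, 1, 2, 2, 3]
  ready (indeg=0): [0]
  pop 0: indeg[1]->0; indeg[2]->2; indeg[4]->0 | ready=[1, 4] | order so far=[0]
  pop 1: indeg[6]->1; indeg[7]->2 | ready=[4] | order so far=[0, 1]
  pop 4: indeg[2]->1; indeg[3]->0; indeg[7]->1 | ready=[3] | order so far=[0, 1, 4]
  pop 3: indeg[2]->0; indeg[5]->1; indeg[7]->0 | ready=[2, 7] | order so far=[0, 1, 4, 3]
  pop 2: indeg[6]->0 | ready=[6, 7] | order so far=[0, 1, 4, 3, 2]
  pop 6: indeg[5]->0 | ready=[5, 7] | order so far=[0, 1, 4, 3, 2, 6]
  pop 5: no out-edges | ready=[7] | order so far=[0, 1, 4, 3, 2, 6, 5]
  pop 7: no out-edges | ready=[] | order so far=[0, 1, 4, 3, 2, 6, 5, 7]
  Result: [0, 1, 4, 3, 2, 6, 5, 7]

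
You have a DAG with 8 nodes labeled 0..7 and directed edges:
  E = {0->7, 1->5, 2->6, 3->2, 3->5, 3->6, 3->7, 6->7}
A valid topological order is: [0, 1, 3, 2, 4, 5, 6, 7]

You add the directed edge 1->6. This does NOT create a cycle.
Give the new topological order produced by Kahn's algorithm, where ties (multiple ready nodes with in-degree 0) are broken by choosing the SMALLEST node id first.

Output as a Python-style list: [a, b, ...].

Old toposort: [0, 1, 3, 2, 4, 5, 6, 7]
Added edge: 1->6
Position of 1 (1) < position of 6 (6). Old order still valid.
Run Kahn's algorithm (break ties by smallest node id):
  initial in-degrees: [0, 0, 1, 0, 0, 2, 3, 3]
  ready (indeg=0): [0, 1, 3, 4]
  pop 0: indeg[7]->2 | ready=[1, 3, 4] | order so far=[0]
  pop 1: indeg[5]->1; indeg[6]->2 | ready=[3, 4] | order so far=[0, 1]
  pop 3: indeg[2]->0; indeg[5]->0; indeg[6]->1; indeg[7]->1 | ready=[2, 4, 5] | order so far=[0, 1, 3]
  pop 2: indeg[6]->0 | ready=[4, 5, 6] | order so far=[0, 1, 3, 2]
  pop 4: no out-edges | ready=[5, 6] | order so far=[0, 1, 3, 2, 4]
  pop 5: no out-edges | ready=[6] | order so far=[0, 1, 3, 2, 4, 5]
  pop 6: indeg[7]->0 | ready=[7] | order so far=[0, 1, 3, 2, 4, 5, 6]
  pop 7: no out-edges | ready=[] | order so far=[0, 1, 3, 2, 4, 5, 6, 7]
  Result: [0, 1, 3, 2, 4, 5, 6, 7]

Answer: [0, 1, 3, 2, 4, 5, 6, 7]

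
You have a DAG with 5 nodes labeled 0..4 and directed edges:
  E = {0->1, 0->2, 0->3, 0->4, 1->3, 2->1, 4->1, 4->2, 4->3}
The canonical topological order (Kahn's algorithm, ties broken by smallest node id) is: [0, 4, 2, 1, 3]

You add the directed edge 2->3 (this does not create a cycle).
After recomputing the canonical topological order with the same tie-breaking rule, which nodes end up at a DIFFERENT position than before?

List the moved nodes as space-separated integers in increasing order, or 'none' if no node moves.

Old toposort: [0, 4, 2, 1, 3]
Added edge 2->3
Recompute Kahn (smallest-id tiebreak):
  initial in-degrees: [0, 3, 2, 4, 1]
  ready (indeg=0): [0]
  pop 0: indeg[1]->2; indeg[2]->1; indeg[3]->3; indeg[4]->0 | ready=[4] | order so far=[0]
  pop 4: indeg[1]->1; indeg[2]->0; indeg[3]->2 | ready=[2] | order so far=[0, 4]
  pop 2: indeg[1]->0; indeg[3]->1 | ready=[1] | order so far=[0, 4, 2]
  pop 1: indeg[3]->0 | ready=[3] | order so far=[0, 4, 2, 1]
  pop 3: no out-edges | ready=[] | order so far=[0, 4, 2, 1, 3]
New canonical toposort: [0, 4, 2, 1, 3]
Compare positions:
  Node 0: index 0 -> 0 (same)
  Node 1: index 3 -> 3 (same)
  Node 2: index 2 -> 2 (same)
  Node 3: index 4 -> 4 (same)
  Node 4: index 1 -> 1 (same)
Nodes that changed position: none

Answer: none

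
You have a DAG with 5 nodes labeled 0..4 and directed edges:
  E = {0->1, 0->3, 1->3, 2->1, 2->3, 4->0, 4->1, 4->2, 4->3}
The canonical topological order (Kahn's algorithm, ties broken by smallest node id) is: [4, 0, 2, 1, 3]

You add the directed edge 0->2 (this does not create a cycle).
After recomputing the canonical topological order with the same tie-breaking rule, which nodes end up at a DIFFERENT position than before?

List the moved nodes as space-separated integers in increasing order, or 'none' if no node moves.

Old toposort: [4, 0, 2, 1, 3]
Added edge 0->2
Recompute Kahn (smallest-id tiebreak):
  initial in-degrees: [1, 3, 2, 4, 0]
  ready (indeg=0): [4]
  pop 4: indeg[0]->0; indeg[1]->2; indeg[2]->1; indeg[3]->3 | ready=[0] | order so far=[4]
  pop 0: indeg[1]->1; indeg[2]->0; indeg[3]->2 | ready=[2] | order so far=[4, 0]
  pop 2: indeg[1]->0; indeg[3]->1 | ready=[1] | order so far=[4, 0, 2]
  pop 1: indeg[3]->0 | ready=[3] | order so far=[4, 0, 2, 1]
  pop 3: no out-edges | ready=[] | order so far=[4, 0, 2, 1, 3]
New canonical toposort: [4, 0, 2, 1, 3]
Compare positions:
  Node 0: index 1 -> 1 (same)
  Node 1: index 3 -> 3 (same)
  Node 2: index 2 -> 2 (same)
  Node 3: index 4 -> 4 (same)
  Node 4: index 0 -> 0 (same)
Nodes that changed position: none

Answer: none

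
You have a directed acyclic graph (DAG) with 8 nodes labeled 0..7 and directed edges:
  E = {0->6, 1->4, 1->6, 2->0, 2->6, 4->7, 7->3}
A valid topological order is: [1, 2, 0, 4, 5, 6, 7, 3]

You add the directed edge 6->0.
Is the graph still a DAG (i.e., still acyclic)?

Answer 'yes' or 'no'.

Answer: no

Derivation:
Given toposort: [1, 2, 0, 4, 5, 6, 7, 3]
Position of 6: index 5; position of 0: index 2
New edge 6->0: backward (u after v in old order)
Backward edge: old toposort is now invalid. Check if this creates a cycle.
Does 0 already reach 6? Reachable from 0: [0, 6]. YES -> cycle!
Still a DAG? no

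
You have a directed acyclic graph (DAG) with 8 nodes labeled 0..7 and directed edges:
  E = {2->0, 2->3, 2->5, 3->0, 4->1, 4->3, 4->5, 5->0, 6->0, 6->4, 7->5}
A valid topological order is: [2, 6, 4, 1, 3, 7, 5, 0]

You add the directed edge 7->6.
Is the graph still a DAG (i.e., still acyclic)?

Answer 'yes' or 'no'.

Given toposort: [2, 6, 4, 1, 3, 7, 5, 0]
Position of 7: index 5; position of 6: index 1
New edge 7->6: backward (u after v in old order)
Backward edge: old toposort is now invalid. Check if this creates a cycle.
Does 6 already reach 7? Reachable from 6: [0, 1, 3, 4, 5, 6]. NO -> still a DAG (reorder needed).
Still a DAG? yes

Answer: yes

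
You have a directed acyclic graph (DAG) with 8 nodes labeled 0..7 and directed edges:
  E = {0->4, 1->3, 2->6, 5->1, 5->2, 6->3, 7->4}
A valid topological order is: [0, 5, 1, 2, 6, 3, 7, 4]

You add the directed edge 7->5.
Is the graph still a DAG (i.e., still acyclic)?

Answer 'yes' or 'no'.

Answer: yes

Derivation:
Given toposort: [0, 5, 1, 2, 6, 3, 7, 4]
Position of 7: index 6; position of 5: index 1
New edge 7->5: backward (u after v in old order)
Backward edge: old toposort is now invalid. Check if this creates a cycle.
Does 5 already reach 7? Reachable from 5: [1, 2, 3, 5, 6]. NO -> still a DAG (reorder needed).
Still a DAG? yes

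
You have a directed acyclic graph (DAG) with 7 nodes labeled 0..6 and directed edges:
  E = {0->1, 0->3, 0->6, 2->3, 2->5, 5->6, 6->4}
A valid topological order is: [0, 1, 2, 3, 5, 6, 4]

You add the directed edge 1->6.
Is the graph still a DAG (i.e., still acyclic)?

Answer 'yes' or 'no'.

Given toposort: [0, 1, 2, 3, 5, 6, 4]
Position of 1: index 1; position of 6: index 5
New edge 1->6: forward
Forward edge: respects the existing order. Still a DAG, same toposort still valid.
Still a DAG? yes

Answer: yes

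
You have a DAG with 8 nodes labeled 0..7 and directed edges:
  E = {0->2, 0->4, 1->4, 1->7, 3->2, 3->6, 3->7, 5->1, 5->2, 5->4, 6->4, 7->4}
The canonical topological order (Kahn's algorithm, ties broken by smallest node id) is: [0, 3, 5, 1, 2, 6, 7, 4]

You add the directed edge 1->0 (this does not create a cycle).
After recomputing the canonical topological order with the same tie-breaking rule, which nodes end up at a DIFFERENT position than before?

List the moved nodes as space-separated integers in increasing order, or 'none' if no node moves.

Answer: 0 1 3 5

Derivation:
Old toposort: [0, 3, 5, 1, 2, 6, 7, 4]
Added edge 1->0
Recompute Kahn (smallest-id tiebreak):
  initial in-degrees: [1, 1, 3, 0, 5, 0, 1, 2]
  ready (indeg=0): [3, 5]
  pop 3: indeg[2]->2; indeg[6]->0; indeg[7]->1 | ready=[5, 6] | order so far=[3]
  pop 5: indeg[1]->0; indeg[2]->1; indeg[4]->4 | ready=[1, 6] | order so far=[3, 5]
  pop 1: indeg[0]->0; indeg[4]->3; indeg[7]->0 | ready=[0, 6, 7] | order so far=[3, 5, 1]
  pop 0: indeg[2]->0; indeg[4]->2 | ready=[2, 6, 7] | order so far=[3, 5, 1, 0]
  pop 2: no out-edges | ready=[6, 7] | order so far=[3, 5, 1, 0, 2]
  pop 6: indeg[4]->1 | ready=[7] | order so far=[3, 5, 1, 0, 2, 6]
  pop 7: indeg[4]->0 | ready=[4] | order so far=[3, 5, 1, 0, 2, 6, 7]
  pop 4: no out-edges | ready=[] | order so far=[3, 5, 1, 0, 2, 6, 7, 4]
New canonical toposort: [3, 5, 1, 0, 2, 6, 7, 4]
Compare positions:
  Node 0: index 0 -> 3 (moved)
  Node 1: index 3 -> 2 (moved)
  Node 2: index 4 -> 4 (same)
  Node 3: index 1 -> 0 (moved)
  Node 4: index 7 -> 7 (same)
  Node 5: index 2 -> 1 (moved)
  Node 6: index 5 -> 5 (same)
  Node 7: index 6 -> 6 (same)
Nodes that changed position: 0 1 3 5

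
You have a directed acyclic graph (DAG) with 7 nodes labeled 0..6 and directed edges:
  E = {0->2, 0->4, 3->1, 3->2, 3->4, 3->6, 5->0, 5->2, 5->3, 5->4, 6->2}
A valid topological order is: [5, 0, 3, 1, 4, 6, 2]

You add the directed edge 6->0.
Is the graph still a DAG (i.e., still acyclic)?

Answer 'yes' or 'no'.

Answer: yes

Derivation:
Given toposort: [5, 0, 3, 1, 4, 6, 2]
Position of 6: index 5; position of 0: index 1
New edge 6->0: backward (u after v in old order)
Backward edge: old toposort is now invalid. Check if this creates a cycle.
Does 0 already reach 6? Reachable from 0: [0, 2, 4]. NO -> still a DAG (reorder needed).
Still a DAG? yes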